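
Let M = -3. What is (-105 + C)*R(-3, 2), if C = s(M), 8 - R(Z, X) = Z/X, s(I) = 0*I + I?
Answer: -1026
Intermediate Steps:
s(I) = I (s(I) = 0 + I = I)
R(Z, X) = 8 - Z/X
C = -3
(-105 + C)*R(-3, 2) = (-105 - 3)*(8 - 1*(-3)/2) = -108*(8 - 1*(-3)*1/2) = -108*(8 + 3/2) = -108*19/2 = -1026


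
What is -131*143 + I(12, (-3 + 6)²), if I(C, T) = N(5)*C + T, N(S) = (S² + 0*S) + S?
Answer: -18364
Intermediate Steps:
N(S) = S + S² (N(S) = (S² + 0) + S = S² + S = S + S²)
I(C, T) = T + 30*C (I(C, T) = (5*(1 + 5))*C + T = (5*6)*C + T = 30*C + T = T + 30*C)
-131*143 + I(12, (-3 + 6)²) = -131*143 + ((-3 + 6)² + 30*12) = -18733 + (3² + 360) = -18733 + (9 + 360) = -18733 + 369 = -18364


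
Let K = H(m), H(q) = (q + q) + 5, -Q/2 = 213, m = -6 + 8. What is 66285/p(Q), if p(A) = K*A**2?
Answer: 2455/60492 ≈ 0.040584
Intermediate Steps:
m = 2
Q = -426 (Q = -2*213 = -426)
H(q) = 5 + 2*q (H(q) = 2*q + 5 = 5 + 2*q)
K = 9 (K = 5 + 2*2 = 5 + 4 = 9)
p(A) = 9*A**2
66285/p(Q) = 66285/((9*(-426)**2)) = 66285/((9*181476)) = 66285/1633284 = 66285*(1/1633284) = 2455/60492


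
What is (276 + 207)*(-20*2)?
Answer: -19320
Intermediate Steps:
(276 + 207)*(-20*2) = 483*(-40) = -19320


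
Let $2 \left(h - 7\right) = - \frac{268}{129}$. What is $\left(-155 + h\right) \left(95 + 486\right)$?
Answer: $- \frac{11170306}{129} \approx -86592.0$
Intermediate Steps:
$h = \frac{769}{129}$ ($h = 7 + \frac{\left(-268\right) \frac{1}{129}}{2} = 7 + \frac{1}{2} \left(- \frac{268}{129}\right) = 7 - \frac{134}{129} = \frac{769}{129} \approx 5.9612$)
$\left(-155 + h\right) \left(95 + 486\right) = \left(-155 + \frac{769}{129}\right) \left(95 + 486\right) = \left(- \frac{19226}{129}\right) 581 = - \frac{11170306}{129}$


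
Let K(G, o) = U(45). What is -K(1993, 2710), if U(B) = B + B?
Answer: -90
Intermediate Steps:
U(B) = 2*B
K(G, o) = 90 (K(G, o) = 2*45 = 90)
-K(1993, 2710) = -1*90 = -90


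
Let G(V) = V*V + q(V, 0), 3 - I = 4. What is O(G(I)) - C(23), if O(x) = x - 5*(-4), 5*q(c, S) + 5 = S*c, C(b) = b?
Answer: -3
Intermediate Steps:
I = -1 (I = 3 - 1*4 = 3 - 4 = -1)
q(c, S) = -1 + S*c/5 (q(c, S) = -1 + (S*c)/5 = -1 + S*c/5)
G(V) = -1 + V² (G(V) = V*V + (-1 + (⅕)*0*V) = V² + (-1 + 0) = V² - 1 = -1 + V²)
O(x) = 20 + x (O(x) = x + 20 = 20 + x)
O(G(I)) - C(23) = (20 + (-1 + (-1)²)) - 1*23 = (20 + (-1 + 1)) - 23 = (20 + 0) - 23 = 20 - 23 = -3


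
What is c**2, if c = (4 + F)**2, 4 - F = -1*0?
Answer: 4096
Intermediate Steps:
F = 4 (F = 4 - (-1)*0 = 4 - 1*0 = 4 + 0 = 4)
c = 64 (c = (4 + 4)**2 = 8**2 = 64)
c**2 = 64**2 = 4096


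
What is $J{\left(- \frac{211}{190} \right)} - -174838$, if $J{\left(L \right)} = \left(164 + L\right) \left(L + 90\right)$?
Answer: $\frac{6834349461}{36100} \approx 1.8932 \cdot 10^{5}$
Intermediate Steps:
$J{\left(L \right)} = \left(90 + L\right) \left(164 + L\right)$ ($J{\left(L \right)} = \left(164 + L\right) \left(90 + L\right) = \left(90 + L\right) \left(164 + L\right)$)
$J{\left(- \frac{211}{190} \right)} - -174838 = \left(14760 + \left(- \frac{211}{190}\right)^{2} + 254 \left(- \frac{211}{190}\right)\right) - -174838 = \left(14760 + \left(\left(-211\right) \frac{1}{190}\right)^{2} + 254 \left(\left(-211\right) \frac{1}{190}\right)\right) + 174838 = \left(14760 + \left(- \frac{211}{190}\right)^{2} + 254 \left(- \frac{211}{190}\right)\right) + 174838 = \left(14760 + \frac{44521}{36100} - \frac{26797}{95}\right) + 174838 = \frac{522697661}{36100} + 174838 = \frac{6834349461}{36100}$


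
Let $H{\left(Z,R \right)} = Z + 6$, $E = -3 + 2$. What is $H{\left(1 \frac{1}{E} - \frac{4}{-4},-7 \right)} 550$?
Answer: $3300$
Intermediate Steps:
$E = -1$
$H{\left(Z,R \right)} = 6 + Z$
$H{\left(1 \frac{1}{E} - \frac{4}{-4},-7 \right)} 550 = \left(6 + \left(1 \frac{1}{-1} - \frac{4}{-4}\right)\right) 550 = \left(6 + \left(1 \left(-1\right) - -1\right)\right) 550 = \left(6 + \left(-1 + 1\right)\right) 550 = \left(6 + 0\right) 550 = 6 \cdot 550 = 3300$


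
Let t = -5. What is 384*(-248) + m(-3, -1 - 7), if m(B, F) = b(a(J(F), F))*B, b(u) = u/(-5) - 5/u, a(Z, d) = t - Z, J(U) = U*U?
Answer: -10956466/115 ≈ -95274.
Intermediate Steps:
J(U) = U²
a(Z, d) = -5 - Z
b(u) = -5/u - u/5 (b(u) = u*(-⅕) - 5/u = -u/5 - 5/u = -5/u - u/5)
m(B, F) = B*(1 - 5/(-5 - F²) + F²/5) (m(B, F) = (-5/(-5 - F²) - (-5 - F²)/5)*B = (-5/(-5 - F²) + (1 + F²/5))*B = (1 - 5/(-5 - F²) + F²/5)*B = B*(1 - 5/(-5 - F²) + F²/5))
384*(-248) + m(-3, -1 - 7) = 384*(-248) + (⅕)*(-3)*(50 + (-1 - 7)⁴ + 10*(-1 - 7)²)/(5 + (-1 - 7)²) = -95232 + (⅕)*(-3)*(50 + (-8)⁴ + 10*(-8)²)/(5 + (-8)²) = -95232 + (⅕)*(-3)*(50 + 4096 + 10*64)/(5 + 64) = -95232 + (⅕)*(-3)*(50 + 4096 + 640)/69 = -95232 + (⅕)*(-3)*(1/69)*4786 = -95232 - 4786/115 = -10956466/115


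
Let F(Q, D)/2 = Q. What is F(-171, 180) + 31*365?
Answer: 10973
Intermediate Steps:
F(Q, D) = 2*Q
F(-171, 180) + 31*365 = 2*(-171) + 31*365 = -342 + 11315 = 10973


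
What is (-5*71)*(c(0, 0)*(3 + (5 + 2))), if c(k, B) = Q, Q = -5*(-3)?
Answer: -53250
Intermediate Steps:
Q = 15
c(k, B) = 15
(-5*71)*(c(0, 0)*(3 + (5 + 2))) = (-5*71)*(15*(3 + (5 + 2))) = -5325*(3 + 7) = -5325*10 = -355*150 = -53250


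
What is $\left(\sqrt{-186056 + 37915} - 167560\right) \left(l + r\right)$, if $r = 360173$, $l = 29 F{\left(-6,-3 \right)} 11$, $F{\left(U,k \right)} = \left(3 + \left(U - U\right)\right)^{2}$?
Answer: $-60831652640 + 363044 i \sqrt{148141} \approx -6.0832 \cdot 10^{10} + 1.3973 \cdot 10^{8} i$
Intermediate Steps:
$F{\left(U,k \right)} = 9$ ($F{\left(U,k \right)} = \left(3 + 0\right)^{2} = 3^{2} = 9$)
$l = 2871$ ($l = 29 \cdot 9 \cdot 11 = 261 \cdot 11 = 2871$)
$\left(\sqrt{-186056 + 37915} - 167560\right) \left(l + r\right) = \left(\sqrt{-186056 + 37915} - 167560\right) \left(2871 + 360173\right) = \left(\sqrt{-148141} - 167560\right) 363044 = \left(i \sqrt{148141} - 167560\right) 363044 = \left(-167560 + i \sqrt{148141}\right) 363044 = -60831652640 + 363044 i \sqrt{148141}$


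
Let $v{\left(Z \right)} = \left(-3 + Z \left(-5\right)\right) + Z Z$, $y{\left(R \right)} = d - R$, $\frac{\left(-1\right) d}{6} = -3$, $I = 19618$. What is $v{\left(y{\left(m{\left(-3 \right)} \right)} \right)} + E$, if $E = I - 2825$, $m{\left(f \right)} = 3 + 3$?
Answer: $16874$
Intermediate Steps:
$m{\left(f \right)} = 6$
$d = 18$ ($d = \left(-6\right) \left(-3\right) = 18$)
$E = 16793$ ($E = 19618 - 2825 = 16793$)
$y{\left(R \right)} = 18 - R$
$v{\left(Z \right)} = -3 + Z^{2} - 5 Z$ ($v{\left(Z \right)} = \left(-3 - 5 Z\right) + Z^{2} = -3 + Z^{2} - 5 Z$)
$v{\left(y{\left(m{\left(-3 \right)} \right)} \right)} + E = \left(-3 + \left(18 - 6\right)^{2} - 5 \left(18 - 6\right)\right) + 16793 = \left(-3 + 12^{2} - 60\right) + 16793 = \left(-3 + 144 - 60\right) + 16793 = 81 + 16793 = 16874$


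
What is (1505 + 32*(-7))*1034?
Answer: 1324554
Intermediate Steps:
(1505 + 32*(-7))*1034 = (1505 - 224)*1034 = 1281*1034 = 1324554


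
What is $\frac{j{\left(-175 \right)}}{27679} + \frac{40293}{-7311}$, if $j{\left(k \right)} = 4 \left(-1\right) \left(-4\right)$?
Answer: $- \frac{371717657}{67453723} \approx -5.5107$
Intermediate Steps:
$j{\left(k \right)} = 16$ ($j{\left(k \right)} = \left(-4\right) \left(-4\right) = 16$)
$\frac{j{\left(-175 \right)}}{27679} + \frac{40293}{-7311} = \frac{16}{27679} + \frac{40293}{-7311} = 16 \cdot \frac{1}{27679} + 40293 \left(- \frac{1}{7311}\right) = \frac{16}{27679} - \frac{13431}{2437} = - \frac{371717657}{67453723}$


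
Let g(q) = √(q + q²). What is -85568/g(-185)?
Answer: -21392*√8510/4255 ≈ -463.79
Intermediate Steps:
-85568/g(-185) = -85568*√8510/17020 = -21392*√8510/4255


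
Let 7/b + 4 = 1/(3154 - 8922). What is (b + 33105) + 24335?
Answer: 1325272744/23073 ≈ 57438.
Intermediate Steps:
b = -40376/23073 (b = 7/(-4 + 1/(3154 - 8922)) = 7/(-4 + 1/(-5768)) = 7/(-4 - 1/5768) = 7/(-23073/5768) = 7*(-5768/23073) = -40376/23073 ≈ -1.7499)
(b + 33105) + 24335 = (-40376/23073 + 33105) + 24335 = 763791289/23073 + 24335 = 1325272744/23073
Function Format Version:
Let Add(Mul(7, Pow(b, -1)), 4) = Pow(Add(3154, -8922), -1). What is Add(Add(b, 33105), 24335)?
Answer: Rational(1325272744, 23073) ≈ 57438.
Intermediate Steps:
b = Rational(-40376, 23073) (b = Mul(7, Pow(Add(-4, Pow(Add(3154, -8922), -1)), -1)) = Mul(7, Pow(Add(-4, Pow(-5768, -1)), -1)) = Mul(7, Pow(Add(-4, Rational(-1, 5768)), -1)) = Mul(7, Pow(Rational(-23073, 5768), -1)) = Mul(7, Rational(-5768, 23073)) = Rational(-40376, 23073) ≈ -1.7499)
Add(Add(b, 33105), 24335) = Add(Add(Rational(-40376, 23073), 33105), 24335) = Add(Rational(763791289, 23073), 24335) = Rational(1325272744, 23073)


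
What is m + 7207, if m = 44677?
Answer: 51884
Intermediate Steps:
m + 7207 = 44677 + 7207 = 51884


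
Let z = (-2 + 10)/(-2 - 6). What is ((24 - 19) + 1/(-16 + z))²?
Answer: 7056/289 ≈ 24.415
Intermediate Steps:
z = -1 (z = 8/(-8) = 8*(-⅛) = -1)
((24 - 19) + 1/(-16 + z))² = ((24 - 19) + 1/(-16 - 1))² = (5 + 1/(-17))² = (5 - 1/17)² = (84/17)² = 7056/289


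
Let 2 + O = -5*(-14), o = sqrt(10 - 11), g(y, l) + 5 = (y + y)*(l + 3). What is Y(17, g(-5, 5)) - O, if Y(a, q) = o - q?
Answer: 17 + I ≈ 17.0 + 1.0*I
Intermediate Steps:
g(y, l) = -5 + 2*y*(3 + l) (g(y, l) = -5 + (y + y)*(l + 3) = -5 + (2*y)*(3 + l) = -5 + 2*y*(3 + l))
o = I (o = sqrt(-1) = I ≈ 1.0*I)
Y(a, q) = I - q
O = 68 (O = -2 - 5*(-14) = -2 + 70 = 68)
Y(17, g(-5, 5)) - O = (I - (-5 + 6*(-5) + 2*5*(-5))) - 1*68 = (I - (-5 - 30 - 50)) - 68 = (I - 1*(-85)) - 68 = (I + 85) - 68 = (85 + I) - 68 = 17 + I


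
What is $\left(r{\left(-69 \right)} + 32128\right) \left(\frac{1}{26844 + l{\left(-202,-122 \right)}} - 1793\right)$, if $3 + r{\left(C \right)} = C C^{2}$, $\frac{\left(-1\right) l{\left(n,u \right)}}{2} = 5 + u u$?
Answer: $\frac{779588171296}{1467} \approx 5.3142 \cdot 10^{8}$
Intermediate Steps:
$l{\left(n,u \right)} = -10 - 2 u^{2}$ ($l{\left(n,u \right)} = - 2 \left(5 + u u\right) = - 2 \left(5 + u^{2}\right) = -10 - 2 u^{2}$)
$r{\left(C \right)} = -3 + C^{3}$ ($r{\left(C \right)} = -3 + C C^{2} = -3 + C^{3}$)
$\left(r{\left(-69 \right)} + 32128\right) \left(\frac{1}{26844 + l{\left(-202,-122 \right)}} - 1793\right) = \left(\left(-3 + \left(-69\right)^{3}\right) + 32128\right) \left(\frac{1}{26844 - \left(10 + 2 \left(-122\right)^{2}\right)} - 1793\right) = \left(\left(-3 - 328509\right) + 32128\right) \left(\frac{1}{26844 - 29778} - 1793\right) = \left(-328512 + 32128\right) \left(\frac{1}{26844 - 29778} - 1793\right) = - 296384 \left(\frac{1}{26844 - 29778} - 1793\right) = - 296384 \left(\frac{1}{-2934} - 1793\right) = - 296384 \left(- \frac{1}{2934} - 1793\right) = \left(-296384\right) \left(- \frac{5260663}{2934}\right) = \frac{779588171296}{1467}$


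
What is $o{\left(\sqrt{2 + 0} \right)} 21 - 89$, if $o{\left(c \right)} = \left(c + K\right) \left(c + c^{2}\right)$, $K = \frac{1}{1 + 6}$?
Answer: $-41 + 45 \sqrt{2} \approx 22.64$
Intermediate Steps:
$K = \frac{1}{7} \approx 0.14286$
$o{\left(c \right)} = \left(\frac{1}{7} + c\right) \left(c + c^{2}\right)$ ($o{\left(c \right)} = \left(c + \frac{1}{7}\right) \left(c + c^{2}\right) = \left(\frac{1}{7} + c\right) \left(c + c^{2}\right)$)
$o{\left(\sqrt{2 + 0} \right)} 21 - 89 = \frac{\sqrt{2 + 0} \left(1 + 7 \left(\sqrt{2 + 0}\right)^{2} + 8 \sqrt{2 + 0}\right)}{7} \cdot 21 - 89 = \frac{\sqrt{2} \left(1 + 7 \left(\sqrt{2}\right)^{2} + 8 \sqrt{2}\right)}{7} \cdot 21 - 89 = \frac{\sqrt{2} \left(1 + 7 \cdot 2 + 8 \sqrt{2}\right)}{7} \cdot 21 - 89 = \frac{\sqrt{2} \left(1 + 14 + 8 \sqrt{2}\right)}{7} \cdot 21 - 89 = \frac{\sqrt{2} \left(15 + 8 \sqrt{2}\right)}{7} \cdot 21 - 89 = 3 \sqrt{2} \left(15 + 8 \sqrt{2}\right) - 89 = -89 + 3 \sqrt{2} \left(15 + 8 \sqrt{2}\right)$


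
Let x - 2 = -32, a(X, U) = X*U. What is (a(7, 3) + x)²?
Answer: 81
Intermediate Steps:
a(X, U) = U*X
x = -30 (x = 2 - 32 = -30)
(a(7, 3) + x)² = (3*7 - 30)² = (21 - 30)² = (-9)² = 81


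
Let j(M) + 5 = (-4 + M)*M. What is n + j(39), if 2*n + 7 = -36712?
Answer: -33999/2 ≈ -17000.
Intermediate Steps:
n = -36719/2 (n = -7/2 + (1/2)*(-36712) = -7/2 - 18356 = -36719/2 ≈ -18360.)
j(M) = -5 + M*(-4 + M) (j(M) = -5 + (-4 + M)*M = -5 + M*(-4 + M))
n + j(39) = -36719/2 + (-5 + 39**2 - 4*39) = -36719/2 + (-5 + 1521 - 156) = -36719/2 + 1360 = -33999/2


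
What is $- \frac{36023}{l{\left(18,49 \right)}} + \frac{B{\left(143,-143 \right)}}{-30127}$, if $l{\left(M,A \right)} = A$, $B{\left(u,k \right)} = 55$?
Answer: $- \frac{1085267616}{1476223} \approx -735.17$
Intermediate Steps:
$- \frac{36023}{l{\left(18,49 \right)}} + \frac{B{\left(143,-143 \right)}}{-30127} = - \frac{36023}{49} + \frac{55}{-30127} = \left(-36023\right) \frac{1}{49} + 55 \left(- \frac{1}{30127}\right) = - \frac{36023}{49} - \frac{55}{30127} = - \frac{1085267616}{1476223}$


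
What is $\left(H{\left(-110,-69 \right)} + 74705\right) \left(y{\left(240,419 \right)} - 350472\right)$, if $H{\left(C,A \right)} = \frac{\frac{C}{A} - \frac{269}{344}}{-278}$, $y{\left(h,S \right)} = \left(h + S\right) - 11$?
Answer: $- \frac{3592612249038968}{137471} \approx -2.6134 \cdot 10^{10}$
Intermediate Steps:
$y{\left(h,S \right)} = -11 + S + h$ ($y{\left(h,S \right)} = \left(S + h\right) - 11 = -11 + S + h$)
$H{\left(C,A \right)} = \frac{269}{95632} - \frac{C}{278 A}$ ($H{\left(C,A \right)} = \left(\frac{C}{A} - \frac{269}{344}\right) \left(- \frac{1}{278}\right) = \left(- \frac{269}{344} + \frac{C}{A}\right) \left(- \frac{1}{278}\right) = \frac{269}{95632} - \frac{C}{278 A}$)
$\left(H{\left(-110,-69 \right)} + 74705\right) \left(y{\left(240,419 \right)} - 350472\right) = \left(\left(\frac{269}{95632} - - \frac{55}{139 \left(-69\right)}\right) + 74705\right) \left(\left(-11 + 419 + 240\right) - 350472\right) = \left(\left(\frac{269}{95632} - \left(- \frac{55}{139}\right) \left(- \frac{1}{69}\right)\right) + 74705\right) \left(648 - 350472\right) = \left(\left(\frac{269}{95632} - \frac{55}{9591}\right) + 74705\right) \left(-349824\right) = \left(- \frac{19279}{6598608} + 74705\right) \left(-349824\right) = \frac{492948991361}{6598608} \left(-349824\right) = - \frac{3592612249038968}{137471}$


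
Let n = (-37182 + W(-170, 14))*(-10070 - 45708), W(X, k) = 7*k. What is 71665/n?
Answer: 71665/2068471352 ≈ 3.4646e-5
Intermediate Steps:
n = 2068471352 (n = (-37182 + 7*14)*(-10070 - 45708) = (-37182 + 98)*(-55778) = -37084*(-55778) = 2068471352)
71665/n = 71665/2068471352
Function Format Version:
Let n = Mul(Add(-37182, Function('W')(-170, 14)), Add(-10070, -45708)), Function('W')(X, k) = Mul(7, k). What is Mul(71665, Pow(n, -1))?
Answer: Rational(71665, 2068471352) ≈ 3.4646e-5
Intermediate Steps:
n = 2068471352 (n = Mul(Add(-37182, Mul(7, 14)), Add(-10070, -45708)) = Mul(Add(-37182, 98), -55778) = Mul(-37084, -55778) = 2068471352)
Mul(71665, Pow(n, -1)) = Mul(71665, Pow(2068471352, -1)) = Mul(71665, Rational(1, 2068471352)) = Rational(71665, 2068471352)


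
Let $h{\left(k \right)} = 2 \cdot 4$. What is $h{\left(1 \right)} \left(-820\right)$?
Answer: $-6560$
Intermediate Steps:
$h{\left(k \right)} = 8$
$h{\left(1 \right)} \left(-820\right) = 8 \left(-820\right) = -6560$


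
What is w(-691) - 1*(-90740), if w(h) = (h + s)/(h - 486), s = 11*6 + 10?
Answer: 106801595/1177 ≈ 90741.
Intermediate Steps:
s = 76 (s = 66 + 10 = 76)
w(h) = (76 + h)/(-486 + h) (w(h) = (h + 76)/(h - 486) = (76 + h)/(-486 + h))
w(-691) - 1*(-90740) = (76 - 691)/(-486 - 691) - 1*(-90740) = -615/(-1177) + 90740 = -1/1177*(-615) + 90740 = 615/1177 + 90740 = 106801595/1177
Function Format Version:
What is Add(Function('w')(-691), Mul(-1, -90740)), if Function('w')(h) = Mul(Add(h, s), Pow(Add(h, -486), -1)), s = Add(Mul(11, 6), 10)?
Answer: Rational(106801595, 1177) ≈ 90741.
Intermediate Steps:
s = 76 (s = Add(66, 10) = 76)
Function('w')(h) = Mul(Pow(Add(-486, h), -1), Add(76, h)) (Function('w')(h) = Mul(Add(h, 76), Pow(Add(h, -486), -1)) = Mul(Add(76, h), Pow(Add(-486, h), -1)) = Mul(Pow(Add(-486, h), -1), Add(76, h)))
Add(Function('w')(-691), Mul(-1, -90740)) = Add(Mul(Pow(Add(-486, -691), -1), Add(76, -691)), Mul(-1, -90740)) = Add(Mul(Pow(-1177, -1), -615), 90740) = Add(Mul(Rational(-1, 1177), -615), 90740) = Add(Rational(615, 1177), 90740) = Rational(106801595, 1177)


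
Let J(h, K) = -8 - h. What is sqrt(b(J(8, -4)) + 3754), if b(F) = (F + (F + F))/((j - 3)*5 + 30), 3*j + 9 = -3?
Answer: 97*sqrt(10)/5 ≈ 61.348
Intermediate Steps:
j = -4 (j = -3 + (1/3)*(-3) = -3 - 1 = -4)
b(F) = -3*F/5 (b(F) = (F + (F + F))/((-4 - 3)*5 + 30) = (F + 2*F)/(-7*5 + 30) = (3*F)/(-35 + 30) = (3*F)/(-5) = (3*F)*(-1/5) = -3*F/5)
sqrt(b(J(8, -4)) + 3754) = sqrt(-3*(-8 - 1*8)/5 + 3754) = sqrt(-3*(-8 - 8)/5 + 3754) = sqrt(-3/5*(-16) + 3754) = sqrt(48/5 + 3754) = sqrt(18818/5) = 97*sqrt(10)/5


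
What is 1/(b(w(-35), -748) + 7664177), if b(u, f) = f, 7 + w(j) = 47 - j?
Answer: 1/7663429 ≈ 1.3049e-7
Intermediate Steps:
w(j) = 40 - j (w(j) = -7 + (47 - j) = 40 - j)
1/(b(w(-35), -748) + 7664177) = 1/(-748 + 7664177) = 1/7663429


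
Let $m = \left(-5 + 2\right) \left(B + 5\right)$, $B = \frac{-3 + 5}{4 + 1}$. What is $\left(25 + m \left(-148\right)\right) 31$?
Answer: $\frac{375503}{5} \approx 75101.0$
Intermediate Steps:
$B = \frac{2}{5} \approx 0.4$
$m = - \frac{81}{5}$ ($m = \left(-5 + 2\right) \left(\frac{2}{5} + 5\right) = \left(-3\right) \frac{27}{5} = - \frac{81}{5} \approx -16.2$)
$\left(25 + m \left(-148\right)\right) 31 = \left(25 - - \frac{11988}{5}\right) 31 = \left(25 + \frac{11988}{5}\right) 31 = \frac{12113}{5} \cdot 31 = \frac{375503}{5}$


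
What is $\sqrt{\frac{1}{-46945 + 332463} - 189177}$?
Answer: $\frac{i \sqrt{15421808986463830}}{285518} \approx 434.94 i$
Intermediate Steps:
$\sqrt{\frac{1}{-46945 + 332463} - 189177} = \sqrt{\frac{1}{285518} - 189177} = \sqrt{- \frac{54013438685}{285518}} = \frac{i \sqrt{15421808986463830}}{285518}$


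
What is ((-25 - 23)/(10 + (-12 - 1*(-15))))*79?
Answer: -3792/13 ≈ -291.69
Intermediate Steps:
((-25 - 23)/(10 + (-12 - 1*(-15))))*79 = -48/(10 + (-12 + 15))*79 = -48/(10 + 3)*79 = -48/13*79 = -3792/13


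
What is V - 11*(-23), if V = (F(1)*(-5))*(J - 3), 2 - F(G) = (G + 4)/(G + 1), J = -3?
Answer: 238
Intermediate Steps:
F(G) = 2 - (4 + G)/(1 + G) (F(G) = 2 - (G + 4)/(G + 1) = 2 - (4 + G)/(1 + G))
V = -15 (V = (((-2 + 1)/(1 + 1))*(-5))*(-3 - 3) = ((-1/2)*(-5))*(-6) = (((½)*(-1))*(-5))*(-6) = -½*(-5)*(-6) = (5/2)*(-6) = -15)
V - 11*(-23) = -15 - 11*(-23) = -15 + 253 = 238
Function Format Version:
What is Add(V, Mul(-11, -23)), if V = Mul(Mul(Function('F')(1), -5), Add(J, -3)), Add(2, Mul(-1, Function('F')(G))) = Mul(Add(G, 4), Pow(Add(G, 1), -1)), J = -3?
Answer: 238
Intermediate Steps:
Function('F')(G) = Add(2, Mul(-1, Pow(Add(1, G), -1), Add(4, G))) (Function('F')(G) = Add(2, Mul(-1, Mul(Add(G, 4), Pow(Add(G, 1), -1)))) = Add(2, Mul(-1, Mul(Add(4, G), Pow(Add(1, G), -1)))) = Add(2, Mul(-1, Mul(Pow(Add(1, G), -1), Add(4, G)))) = Add(2, Mul(-1, Pow(Add(1, G), -1), Add(4, G))))
V = -15 (V = Mul(Mul(Mul(Pow(Add(1, 1), -1), Add(-2, 1)), -5), Add(-3, -3)) = Mul(Mul(Mul(Pow(2, -1), -1), -5), -6) = Mul(Mul(Mul(Rational(1, 2), -1), -5), -6) = Mul(Mul(Rational(-1, 2), -5), -6) = Mul(Rational(5, 2), -6) = -15)
Add(V, Mul(-11, -23)) = Add(-15, Mul(-11, -23)) = Add(-15, 253) = 238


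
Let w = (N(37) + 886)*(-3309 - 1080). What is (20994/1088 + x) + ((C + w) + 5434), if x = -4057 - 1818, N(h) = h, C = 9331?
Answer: -2198922911/544 ≈ -4.0421e+6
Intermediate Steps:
w = -4051047 (w = (37 + 886)*(-3309 - 1080) = 923*(-4389) = -4051047)
x = -5875
(20994/1088 + x) + ((C + w) + 5434) = (20994/1088 - 5875) + ((9331 - 4051047) + 5434) = (20994*(1/1088) - 5875) + (-4041716 + 5434) = (10497/544 - 5875) - 4036282 = -3185503/544 - 4036282 = -2198922911/544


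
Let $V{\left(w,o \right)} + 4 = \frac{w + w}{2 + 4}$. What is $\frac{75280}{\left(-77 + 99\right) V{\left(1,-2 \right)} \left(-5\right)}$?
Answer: $\frac{22584}{121} \approx 186.64$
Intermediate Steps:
$V{\left(w,o \right)} = -4 + \frac{w}{3}$ ($V{\left(w,o \right)} = -4 + \frac{w + w}{2 + 4} = -4 + \frac{2 w}{6} = -4 + 2 w \frac{1}{6} = -4 + \frac{w}{3}$)
$\frac{75280}{\left(-77 + 99\right) V{\left(1,-2 \right)} \left(-5\right)} = \frac{75280}{\left(-77 + 99\right) \left(-4 + \frac{1}{3} \cdot 1\right) \left(-5\right)} = \frac{75280}{22 \left(-4 + \frac{1}{3}\right) \left(-5\right)} = \frac{75280}{22 \left(\left(- \frac{11}{3}\right) \left(-5\right)\right)} = \frac{75280}{22 \cdot \frac{55}{3}} = \frac{75280}{\frac{1210}{3}} = 75280 \cdot \frac{3}{1210} = \frac{22584}{121}$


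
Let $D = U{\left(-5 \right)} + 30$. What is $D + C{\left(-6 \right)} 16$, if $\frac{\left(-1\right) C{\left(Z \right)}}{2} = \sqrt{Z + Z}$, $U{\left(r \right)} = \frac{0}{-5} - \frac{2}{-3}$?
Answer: $\frac{92}{3} - 64 i \sqrt{3} \approx 30.667 - 110.85 i$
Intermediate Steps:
$U{\left(r \right)} = \frac{2}{3}$ ($U{\left(r \right)} = 0 \left(- \frac{1}{5}\right) - - \frac{2}{3} = 0 + \frac{2}{3} = \frac{2}{3}$)
$C{\left(Z \right)} = - 2 \sqrt{2} \sqrt{Z}$ ($C{\left(Z \right)} = - 2 \sqrt{Z + Z} = - 2 \sqrt{2 Z} = - 2 \sqrt{2} \sqrt{Z}$)
$D = \frac{92}{3}$ ($D = \frac{2}{3} + 30 = \frac{92}{3} \approx 30.667$)
$D + C{\left(-6 \right)} 16 = \frac{92}{3} + - 2 \sqrt{2} \sqrt{-6} \cdot 16 = \frac{92}{3} + - 2 \sqrt{2} i \sqrt{6} \cdot 16 = \frac{92}{3} + - 4 i \sqrt{3} \cdot 16 = \frac{92}{3} - 64 i \sqrt{3}$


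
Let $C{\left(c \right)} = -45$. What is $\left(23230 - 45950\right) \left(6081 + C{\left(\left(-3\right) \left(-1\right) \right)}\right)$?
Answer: $-137137920$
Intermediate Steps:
$\left(23230 - 45950\right) \left(6081 + C{\left(\left(-3\right) \left(-1\right) \right)}\right) = \left(23230 - 45950\right) \left(6081 - 45\right) = \left(-22720\right) 6036 = -137137920$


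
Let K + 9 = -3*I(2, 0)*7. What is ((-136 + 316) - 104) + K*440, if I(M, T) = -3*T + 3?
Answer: -31604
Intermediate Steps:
I(M, T) = 3 - 3*T
K = -72 (K = -9 - 3*(3 - 3*0)*7 = -9 - 3*(3 + 0)*7 = -9 - 3*3*7 = -9 - 9*7 = -9 - 63 = -72)
((-136 + 316) - 104) + K*440 = ((-136 + 316) - 104) - 72*440 = (180 - 104) - 31680 = 76 - 31680 = -31604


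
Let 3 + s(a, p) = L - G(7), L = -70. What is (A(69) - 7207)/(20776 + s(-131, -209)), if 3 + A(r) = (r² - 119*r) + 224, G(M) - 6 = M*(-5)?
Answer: -2609/5183 ≈ -0.50338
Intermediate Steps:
G(M) = 6 - 5*M (G(M) = 6 + M*(-5) = 6 - 5*M)
A(r) = 221 + r² - 119*r (A(r) = -3 + ((r² - 119*r) + 224) = -3 + (224 + r² - 119*r) = 221 + r² - 119*r)
s(a, p) = -44 (s(a, p) = -3 + (-70 - (6 - 5*7)) = -3 + (-70 - (6 - 35)) = -3 + (-70 - 1*(-29)) = -3 + (-70 + 29) = -3 - 41 = -44)
(A(69) - 7207)/(20776 + s(-131, -209)) = ((221 + 69² - 119*69) - 7207)/(20776 - 44) = ((221 + 4761 - 8211) - 7207)/20732 = (-3229 - 7207)*(1/20732) = -10436*1/20732 = -2609/5183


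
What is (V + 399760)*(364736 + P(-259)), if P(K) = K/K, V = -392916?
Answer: 2496260028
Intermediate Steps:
P(K) = 1
(V + 399760)*(364736 + P(-259)) = (-392916 + 399760)*(364736 + 1) = 6844*364737 = 2496260028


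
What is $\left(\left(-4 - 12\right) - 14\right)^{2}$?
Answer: $900$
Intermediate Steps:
$\left(\left(-4 - 12\right) - 14\right)^{2} = \left(-16 - 14\right)^{2} = \left(-30\right)^{2} = 900$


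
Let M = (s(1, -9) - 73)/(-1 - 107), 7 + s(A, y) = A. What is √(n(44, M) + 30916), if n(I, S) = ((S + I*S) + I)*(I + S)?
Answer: √44526149/36 ≈ 185.36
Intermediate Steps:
s(A, y) = -7 + A
M = 79/108 (M = ((-7 + 1) - 73)/(-1 - 107) = (-6 - 73)/(-108) = -79*(-1/108) = 79/108 ≈ 0.73148)
n(I, S) = (I + S)*(I + S + I*S) (n(I, S) = (I + S + I*S)*(I + S) = (I + S)*(I + S + I*S))
√(n(44, M) + 30916) = √((44² + (79/108)² + 44*(79/108)² + (79/108)*44² + 2*44*(79/108)) + 30916) = √((1936 + 6241/11664 + 44*(6241/11664) + (79/108)*1936 + 1738/27) + 30916) = √((1936 + 6241/11664 + 68651/2916 + 38236/27 + 1738/27) + 30916) = √(4459013/1296 + 30916) = √(44526149/1296) = √44526149/36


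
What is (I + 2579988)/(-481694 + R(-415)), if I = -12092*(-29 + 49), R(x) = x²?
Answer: -2338148/309469 ≈ -7.5554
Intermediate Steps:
I = -241840 (I = -12092*20 = -241840)
(I + 2579988)/(-481694 + R(-415)) = (-241840 + 2579988)/(-481694 + (-415)²) = 2338148/(-481694 + 172225) = 2338148/(-309469) = 2338148*(-1/309469) = -2338148/309469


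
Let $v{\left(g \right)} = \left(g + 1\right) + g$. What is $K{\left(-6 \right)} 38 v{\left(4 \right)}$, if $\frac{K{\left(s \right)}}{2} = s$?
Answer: $-4104$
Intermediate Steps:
$v{\left(g \right)} = 1 + 2 g$ ($v{\left(g \right)} = \left(1 + g\right) + g = 1 + 2 g$)
$K{\left(s \right)} = 2 s$
$K{\left(-6 \right)} 38 v{\left(4 \right)} = 2 \left(-6\right) 38 \left(1 + 2 \cdot 4\right) = \left(-12\right) 38 \left(1 + 8\right) = \left(-456\right) 9 = -4104$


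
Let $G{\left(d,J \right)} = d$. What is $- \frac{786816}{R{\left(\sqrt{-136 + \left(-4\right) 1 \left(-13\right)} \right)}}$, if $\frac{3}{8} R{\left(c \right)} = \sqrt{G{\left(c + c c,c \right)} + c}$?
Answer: $- \frac{49176 \cdot 21^{\frac{3}{4}}}{7 \sqrt{i - \sqrt{21}}} \approx -3411.8 + 31638.0 i$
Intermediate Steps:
$R{\left(c \right)} = \frac{8 \sqrt{c^{2} + 2 c}}{3}$ ($R{\left(c \right)} = \frac{8 \sqrt{\left(c + c c\right) + c}}{3} = \frac{8 \sqrt{\left(c + c^{2}\right) + c}}{3} = \frac{8 \sqrt{c^{2} + 2 c}}{3}$)
$- \frac{786816}{R{\left(\sqrt{-136 + \left(-4\right) 1 \left(-13\right)} \right)}} = - \frac{786816}{\frac{8}{3} \sqrt{\sqrt{-136 + \left(-4\right) 1 \left(-13\right)} \left(2 + \sqrt{-136 + \left(-4\right) 1 \left(-13\right)}\right)}} = - \frac{786816}{\frac{8}{3} \sqrt{\sqrt{-136 - -52} \left(2 + \sqrt{-136 - -52}\right)}} = - \frac{786816}{\frac{8}{3} \sqrt{\sqrt{-136 + 52} \left(2 + \sqrt{-136 + 52}\right)}} = - \frac{786816}{\frac{8}{3} \sqrt{\sqrt{-84} \left(2 + \sqrt{-84}\right)}} = - \frac{786816}{\frac{8}{3} \sqrt{2 i \sqrt{21} \left(2 + 2 i \sqrt{21}\right)}} = - \frac{786816}{\frac{8}{3} \sqrt{2} \sqrt[4]{21} \sqrt{i \left(2 + 2 i \sqrt{21}\right)}} = - 786816 \frac{\sqrt{2} \cdot 21^{\frac{3}{4}}}{112 \sqrt{i \left(2 + 2 i \sqrt{21}\right)}} = - \frac{49176 \sqrt{2} \cdot 21^{\frac{3}{4}}}{7 \sqrt{i \left(2 + 2 i \sqrt{21}\right)}}$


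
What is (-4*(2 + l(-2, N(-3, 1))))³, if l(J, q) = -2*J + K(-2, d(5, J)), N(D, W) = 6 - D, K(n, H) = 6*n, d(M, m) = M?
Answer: 13824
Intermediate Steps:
l(J, q) = -12 - 2*J (l(J, q) = -2*J + 6*(-2) = -2*J - 12 = -12 - 2*J)
(-4*(2 + l(-2, N(-3, 1))))³ = (-4*(2 + (-12 - 2*(-2))))³ = (-4*(2 + (-12 + 4)))³ = (-4*(2 - 8))³ = (-4*(-6))³ = 24³ = 13824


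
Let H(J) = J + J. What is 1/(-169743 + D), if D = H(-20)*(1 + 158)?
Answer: -1/176103 ≈ -5.6785e-6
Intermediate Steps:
H(J) = 2*J
D = -6360 (D = (2*(-20))*(1 + 158) = -40*159 = -6360)
1/(-169743 + D) = 1/(-169743 - 6360) = 1/(-176103) = -1/176103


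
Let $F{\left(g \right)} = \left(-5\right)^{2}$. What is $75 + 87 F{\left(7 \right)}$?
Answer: $2250$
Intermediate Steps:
$F{\left(g \right)} = 25$
$75 + 87 F{\left(7 \right)} = 75 + 87 \cdot 25 = 75 + 2175 = 2250$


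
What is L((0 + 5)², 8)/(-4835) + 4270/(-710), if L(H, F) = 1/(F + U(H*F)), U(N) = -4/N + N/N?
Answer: -185396851/30826993 ≈ -6.0141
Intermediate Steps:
U(N) = 1 - 4/N (U(N) = -4/N + 1 = 1 - 4/N)
L(H, F) = 1/(F + (-4 + F*H)/(F*H)) (L(H, F) = 1/(F + (-4 + H*F)/((H*F))) = 1/(F + (-4 + F*H)/((F*H))) = 1/(F + (1/(F*H))*(-4 + F*H)) = 1/(F + (-4 + F*H)/(F*H)))
L((0 + 5)², 8)/(-4835) + 4270/(-710) = (8*(0 + 5)²/(-4 + 8*(0 + 5)² + (0 + 5)²*8²))/(-4835) + 4270/(-710) = (8*5²/(-4 + 8*5² + 5²*64))*(-1/4835) + 4270*(-1/710) = (8*25/(-4 + 8*25 + 25*64))*(-1/4835) - 427/71 = (8*25/(-4 + 200 + 1600))*(-1/4835) - 427/71 = (8*25/1796)*(-1/4835) - 427/71 = (8*25*(1/1796))*(-1/4835) - 427/71 = (50/449)*(-1/4835) - 427/71 = -10/434183 - 427/71 = -185396851/30826993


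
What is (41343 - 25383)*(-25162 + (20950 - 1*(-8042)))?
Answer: 61126800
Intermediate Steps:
(41343 - 25383)*(-25162 + (20950 - 1*(-8042))) = 15960*(-25162 + (20950 + 8042)) = 15960*(-25162 + 28992) = 15960*3830 = 61126800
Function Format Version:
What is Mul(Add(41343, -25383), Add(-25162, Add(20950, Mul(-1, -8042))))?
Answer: 61126800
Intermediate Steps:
Mul(Add(41343, -25383), Add(-25162, Add(20950, Mul(-1, -8042)))) = Mul(15960, Add(-25162, Add(20950, 8042))) = Mul(15960, Add(-25162, 28992)) = Mul(15960, 3830) = 61126800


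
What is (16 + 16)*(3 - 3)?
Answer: 0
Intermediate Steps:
(16 + 16)*(3 - 3) = 32*0 = 0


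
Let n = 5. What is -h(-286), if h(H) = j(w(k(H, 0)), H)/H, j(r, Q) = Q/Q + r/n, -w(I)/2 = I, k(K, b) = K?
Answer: 577/1430 ≈ 0.40350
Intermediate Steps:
w(I) = -2*I
j(r, Q) = 1 + r/5 (j(r, Q) = Q/Q + r/5 = 1 + r*(⅕) = 1 + r/5)
h(H) = (1 - 2*H/5)/H (h(H) = (1 + (-2*H)/5)/H = (1 - 2*H/5)/H)
-h(-286) = -(-⅖ + 1/(-286)) = -(-⅖ - 1/286) = -1*(-577/1430) = 577/1430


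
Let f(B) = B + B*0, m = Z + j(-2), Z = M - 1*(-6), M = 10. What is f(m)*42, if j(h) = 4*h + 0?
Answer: 336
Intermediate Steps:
j(h) = 4*h
Z = 16 (Z = 10 - 1*(-6) = 10 + 6 = 16)
m = 8 (m = 16 + 4*(-2) = 16 - 8 = 8)
f(B) = B (f(B) = B + 0 = B)
f(m)*42 = 8*42 = 336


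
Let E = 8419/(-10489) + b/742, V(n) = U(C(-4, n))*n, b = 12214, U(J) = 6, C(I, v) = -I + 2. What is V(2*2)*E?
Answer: 1462388976/3891419 ≈ 375.80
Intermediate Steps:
C(I, v) = 2 - I
V(n) = 6*n
E = 60932874/3891419 (E = 8419/(-10489) + 12214/742 = 8419*(-1/10489) + 12214*(1/742) = -8419/10489 + 6107/371 = 60932874/3891419 ≈ 15.658)
V(2*2)*E = (6*(2*2))*(60932874/3891419) = (6*4)*(60932874/3891419) = 24*(60932874/3891419) = 1462388976/3891419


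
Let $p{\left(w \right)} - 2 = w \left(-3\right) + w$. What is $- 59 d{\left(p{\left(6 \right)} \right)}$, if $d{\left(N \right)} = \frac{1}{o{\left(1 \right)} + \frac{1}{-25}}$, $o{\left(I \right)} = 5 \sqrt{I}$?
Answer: $- \frac{1475}{124} \approx -11.895$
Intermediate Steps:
$p{\left(w \right)} = 2 - 2 w$ ($p{\left(w \right)} = 2 + \left(w \left(-3\right) + w\right) = 2 + \left(- 3 w + w\right) = 2 - 2 w$)
$d{\left(N \right)} = \frac{25}{124}$ ($d{\left(N \right)} = \frac{1}{5 \sqrt{1} + \frac{1}{-25}} = \frac{1}{5 \cdot 1 - \frac{1}{25}} = \frac{1}{5 - \frac{1}{25}} = \frac{1}{\frac{124}{25}} = \frac{25}{124}$)
$- 59 d{\left(p{\left(6 \right)} \right)} = \left(-59\right) \frac{25}{124} = - \frac{1475}{124}$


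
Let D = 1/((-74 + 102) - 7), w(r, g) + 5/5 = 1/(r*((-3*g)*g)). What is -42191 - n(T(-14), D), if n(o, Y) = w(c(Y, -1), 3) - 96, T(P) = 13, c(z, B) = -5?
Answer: -5682691/135 ≈ -42094.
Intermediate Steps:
w(r, g) = -1 - 1/(3*g²*r) (w(r, g) = -1 + 1/(r*((-3*g)*g)) = -1 + 1/(r*(-3*g²)) = -1 + 1/(-3*r*g²) = -1 - 1/(3*g²*r))
D = 1/21 (D = 1/(28 - 7) = 1/21 ≈ 0.047619)
n(o, Y) = -13094/135 (n(o, Y) = (-1 - ⅓/(3²*(-5))) - 96 = (-1 - ⅓*⅑*(-⅕)) - 96 = (-1 + 1/135) - 96 = -134/135 - 96 = -13094/135)
-42191 - n(T(-14), D) = -42191 - 1*(-13094/135) = -42191 + 13094/135 = -5682691/135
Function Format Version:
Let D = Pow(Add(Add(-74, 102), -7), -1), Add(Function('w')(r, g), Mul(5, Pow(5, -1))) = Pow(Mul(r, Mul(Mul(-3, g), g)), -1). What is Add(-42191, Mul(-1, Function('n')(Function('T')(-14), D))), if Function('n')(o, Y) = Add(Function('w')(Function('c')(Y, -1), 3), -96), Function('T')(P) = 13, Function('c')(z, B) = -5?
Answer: Rational(-5682691, 135) ≈ -42094.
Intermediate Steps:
Function('w')(r, g) = Add(-1, Mul(Rational(-1, 3), Pow(g, -2), Pow(r, -1))) (Function('w')(r, g) = Add(-1, Pow(Mul(r, Mul(Mul(-3, g), g)), -1)) = Add(-1, Pow(Mul(r, Mul(-3, Pow(g, 2))), -1)) = Add(-1, Pow(Mul(-3, r, Pow(g, 2)), -1)) = Add(-1, Mul(Rational(-1, 3), Pow(g, -2), Pow(r, -1))))
D = Rational(1, 21) (D = Pow(Add(28, -7), -1) = Pow(21, -1) = Rational(1, 21) ≈ 0.047619)
Function('n')(o, Y) = Rational(-13094, 135) (Function('n')(o, Y) = Add(Add(-1, Mul(Rational(-1, 3), Pow(3, -2), Pow(-5, -1))), -96) = Add(Add(-1, Mul(Rational(-1, 3), Rational(1, 9), Rational(-1, 5))), -96) = Add(Add(-1, Rational(1, 135)), -96) = Add(Rational(-134, 135), -96) = Rational(-13094, 135))
Add(-42191, Mul(-1, Function('n')(Function('T')(-14), D))) = Add(-42191, Mul(-1, Rational(-13094, 135))) = Add(-42191, Rational(13094, 135)) = Rational(-5682691, 135)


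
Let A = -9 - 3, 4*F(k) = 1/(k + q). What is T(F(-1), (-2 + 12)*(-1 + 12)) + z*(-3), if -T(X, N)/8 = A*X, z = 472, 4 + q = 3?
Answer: -1428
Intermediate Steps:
q = -1 (q = -4 + 3 = -1)
F(k) = 1/(4*(-1 + k)) (F(k) = 1/(4*(k - 1)) = 1/(4*(-1 + k)))
A = -12
T(X, N) = 96*X (T(X, N) = -(-96)*X = 96*X)
T(F(-1), (-2 + 12)*(-1 + 12)) + z*(-3) = 96*(1/(4*(-1 - 1))) + 472*(-3) = 96*((¼)/(-2)) - 1416 = 96*((¼)*(-½)) - 1416 = 96*(-⅛) - 1416 = -12 - 1416 = -1428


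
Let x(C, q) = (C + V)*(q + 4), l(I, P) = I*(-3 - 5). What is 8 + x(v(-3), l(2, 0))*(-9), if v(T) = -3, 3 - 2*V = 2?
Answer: -262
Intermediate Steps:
V = 1/2 (V = 3/2 - 1/2*2 = 3/2 - 1 = 1/2 ≈ 0.50000)
l(I, P) = -8*I (l(I, P) = I*(-8) = -8*I)
x(C, q) = (1/2 + C)*(4 + q) (x(C, q) = (C + 1/2)*(q + 4) = (1/2 + C)*(4 + q))
8 + x(v(-3), l(2, 0))*(-9) = 8 + (2 + (-8*2)/2 + 4*(-3) - (-24)*2)*(-9) = 8 + (2 + (1/2)*(-16) - 12 - 3*(-16))*(-9) = 8 + (2 - 8 - 12 + 48)*(-9) = 8 + 30*(-9) = 8 - 270 = -262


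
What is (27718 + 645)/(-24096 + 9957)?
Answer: -28363/14139 ≈ -2.0060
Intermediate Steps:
(27718 + 645)/(-24096 + 9957) = 28363/(-14139) = 28363*(-1/14139) = -28363/14139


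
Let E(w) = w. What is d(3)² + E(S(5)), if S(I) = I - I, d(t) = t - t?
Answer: 0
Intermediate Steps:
d(t) = 0
S(I) = 0
d(3)² + E(S(5)) = 0² + 0 = 0 + 0 = 0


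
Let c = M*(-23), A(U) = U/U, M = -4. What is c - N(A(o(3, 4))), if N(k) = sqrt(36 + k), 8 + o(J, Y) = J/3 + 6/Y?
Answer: 92 - sqrt(37) ≈ 85.917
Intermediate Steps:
o(J, Y) = -8 + 6/Y + J/3 (o(J, Y) = -8 + (J/3 + 6/Y) = -8 + (6/Y + J/3) = -8 + 6/Y + J/3)
A(U) = 1
c = 92 (c = -4*(-23) = 92)
c - N(A(o(3, 4))) = 92 - sqrt(36 + 1) = 92 - sqrt(37)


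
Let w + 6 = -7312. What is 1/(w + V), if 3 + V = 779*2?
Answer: -1/5763 ≈ -0.00017352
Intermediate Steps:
w = -7318 (w = -6 - 7312 = -7318)
V = 1555 (V = -3 + 779*2 = -3 + 1558 = 1555)
1/(w + V) = 1/(-7318 + 1555) = 1/(-5763) = -1/5763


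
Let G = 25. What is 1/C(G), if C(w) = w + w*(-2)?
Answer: -1/25 ≈ -0.040000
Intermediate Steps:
C(w) = -w (C(w) = w - 2*w = -w)
1/C(G) = 1/(-1*25) = 1/(-25) = -1/25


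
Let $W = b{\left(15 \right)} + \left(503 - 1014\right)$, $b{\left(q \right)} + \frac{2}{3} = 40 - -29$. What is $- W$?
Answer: $\frac{1328}{3} \approx 442.67$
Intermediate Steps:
$b{\left(q \right)} = \frac{205}{3}$ ($b{\left(q \right)} = - \frac{2}{3} + \left(40 - -29\right) = - \frac{2}{3} + \left(40 + 29\right) = - \frac{2}{3} + 69 = \frac{205}{3}$)
$W = - \frac{1328}{3}$ ($W = \frac{205}{3} + \left(503 - 1014\right) = \frac{205}{3} - 511 = - \frac{1328}{3} \approx -442.67$)
$- W = \left(-1\right) \left(- \frac{1328}{3}\right) = \frac{1328}{3}$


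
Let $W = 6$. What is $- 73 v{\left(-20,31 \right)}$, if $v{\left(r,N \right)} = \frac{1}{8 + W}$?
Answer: $- \frac{73}{14} \approx -5.2143$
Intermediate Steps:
$v{\left(r,N \right)} = \frac{1}{14}$ ($v{\left(r,N \right)} = \frac{1}{8 + 6} = \frac{1}{14}$)
$- 73 v{\left(-20,31 \right)} = \left(-73\right) \frac{1}{14} = - \frac{73}{14}$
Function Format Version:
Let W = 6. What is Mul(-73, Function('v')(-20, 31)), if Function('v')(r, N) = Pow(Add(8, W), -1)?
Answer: Rational(-73, 14) ≈ -5.2143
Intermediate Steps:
Function('v')(r, N) = Rational(1, 14) (Function('v')(r, N) = Pow(Add(8, 6), -1) = Pow(14, -1) = Rational(1, 14))
Mul(-73, Function('v')(-20, 31)) = Mul(-73, Rational(1, 14)) = Rational(-73, 14)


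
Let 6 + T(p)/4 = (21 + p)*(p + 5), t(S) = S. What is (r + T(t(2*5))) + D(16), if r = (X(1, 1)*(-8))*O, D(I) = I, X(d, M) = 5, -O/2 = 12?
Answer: 2812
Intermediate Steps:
O = -24 (O = -2*12 = -24)
T(p) = -24 + 4*(5 + p)*(21 + p) (T(p) = -24 + 4*((21 + p)*(p + 5)) = -24 + 4*((21 + p)*(5 + p)) = -24 + 4*((5 + p)*(21 + p)) = -24 + 4*(5 + p)*(21 + p))
r = 960 (r = (5*(-8))*(-24) = -40*(-24) = 960)
(r + T(t(2*5))) + D(16) = (960 + (396 + 4*(2*5)**2 + 104*(2*5))) + 16 = (960 + (396 + 4*10**2 + 104*10)) + 16 = (960 + (396 + 4*100 + 1040)) + 16 = (960 + (396 + 400 + 1040)) + 16 = (960 + 1836) + 16 = 2796 + 16 = 2812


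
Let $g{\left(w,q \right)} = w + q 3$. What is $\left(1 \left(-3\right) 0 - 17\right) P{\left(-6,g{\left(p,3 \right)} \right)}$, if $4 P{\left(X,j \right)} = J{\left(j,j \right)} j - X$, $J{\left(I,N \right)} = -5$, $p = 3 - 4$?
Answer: $\frac{289}{2} \approx 144.5$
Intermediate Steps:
$p = -1$ ($p = 3 - 4 = -1$)
$g{\left(w,q \right)} = w + 3 q$
$P{\left(X,j \right)} = - \frac{5 j}{4} - \frac{X}{4}$ ($P{\left(X,j \right)} = \frac{- 5 j - X}{4} = \frac{- X - 5 j}{4} = - \frac{5 j}{4} - \frac{X}{4}$)
$\left(1 \left(-3\right) 0 - 17\right) P{\left(-6,g{\left(p,3 \right)} \right)} = \left(1 \left(-3\right) 0 - 17\right) \left(- \frac{5 \left(-1 + 3 \cdot 3\right)}{4} - - \frac{3}{2}\right) = \left(\left(-3\right) 0 - 17\right) \left(- \frac{5 \left(-1 + 9\right)}{4} + \frac{3}{2}\right) = \left(0 - 17\right) \left(\left(- \frac{5}{4}\right) 8 + \frac{3}{2}\right) = - 17 \left(-10 + \frac{3}{2}\right) = \left(-17\right) \left(- \frac{17}{2}\right) = \frac{289}{2}$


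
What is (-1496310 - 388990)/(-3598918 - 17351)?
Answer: 1885300/3616269 ≈ 0.52134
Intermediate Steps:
(-1496310 - 388990)/(-3598918 - 17351) = -1885300/(-3616269) = -1885300*(-1/3616269) = 1885300/3616269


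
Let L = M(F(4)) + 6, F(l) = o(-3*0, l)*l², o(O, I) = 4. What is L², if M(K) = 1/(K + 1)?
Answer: 152881/4225 ≈ 36.185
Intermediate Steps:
F(l) = 4*l²
M(K) = 1/(1 + K)
L = 391/65 (L = 1/(1 + 4*4²) + 6 = 1/(1 + 4*16) + 6 = 1/(1 + 64) + 6 = 1/65 + 6 = 391/65 ≈ 6.0154)
L² = (391/65)² = 152881/4225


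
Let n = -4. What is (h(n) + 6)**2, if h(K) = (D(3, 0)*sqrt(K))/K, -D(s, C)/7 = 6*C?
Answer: 36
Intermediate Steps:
D(s, C) = -42*C
h(K) = 0 (h(K) = ((-42*0)*sqrt(K))/K = (0*sqrt(K))/K = 0/K = 0)
(h(n) + 6)**2 = (0 + 6)**2 = 6**2 = 36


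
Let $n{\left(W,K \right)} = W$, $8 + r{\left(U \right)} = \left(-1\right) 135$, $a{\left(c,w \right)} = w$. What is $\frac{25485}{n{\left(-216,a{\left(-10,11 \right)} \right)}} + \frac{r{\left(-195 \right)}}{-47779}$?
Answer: $- \frac{405872309}{3440088} \approx -117.98$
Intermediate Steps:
$r{\left(U \right)} = -143$ ($r{\left(U \right)} = -8 - 135 = -143$)
$\frac{25485}{n{\left(-216,a{\left(-10,11 \right)} \right)}} + \frac{r{\left(-195 \right)}}{-47779} = \frac{25485}{-216} - \frac{143}{-47779} = 25485 \left(- \frac{1}{216}\right) - - \frac{143}{47779} = - \frac{8495}{72} + \frac{143}{47779} = - \frac{405872309}{3440088}$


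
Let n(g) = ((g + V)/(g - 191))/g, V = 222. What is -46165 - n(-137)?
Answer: -2074470525/44936 ≈ -46165.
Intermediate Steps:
n(g) = (222 + g)/(g*(-191 + g)) (n(g) = ((g + 222)/(g - 191))/g = ((222 + g)/(-191 + g))/g = (222 + g)/(g*(-191 + g)))
-46165 - n(-137) = -46165 - (222 - 137)/((-137)*(-191 - 137)) = -46165 - (-1)*85/(137*(-328)) = -46165 - (-1)*(-1)*85/(137*328) = -46165 - 1*85/44936 = -46165 - 85/44936 = -2074470525/44936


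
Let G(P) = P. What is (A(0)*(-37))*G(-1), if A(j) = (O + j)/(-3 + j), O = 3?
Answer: -37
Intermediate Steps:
A(j) = (3 + j)/(-3 + j)
(A(0)*(-37))*G(-1) = (((3 + 0)/(-3 + 0))*(-37))*(-1) = ((3/(-3))*(-37))*(-1) = (-⅓*3*(-37))*(-1) = -1*(-37)*(-1) = 37*(-1) = -37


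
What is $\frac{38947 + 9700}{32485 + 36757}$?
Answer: $\frac{48647}{69242} \approx 0.70257$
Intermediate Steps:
$\frac{38947 + 9700}{32485 + 36757} = \frac{48647}{69242}$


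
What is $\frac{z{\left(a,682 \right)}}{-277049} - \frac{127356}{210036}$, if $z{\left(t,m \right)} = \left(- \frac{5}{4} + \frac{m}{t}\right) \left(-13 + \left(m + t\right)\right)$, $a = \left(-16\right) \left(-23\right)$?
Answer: $- \frac{60384053}{99216136} \approx -0.60861$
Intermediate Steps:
$a = 368$
$z{\left(t,m \right)} = \left(- \frac{5}{4} + \frac{m}{t}\right) \left(-13 + m + t\right)$ ($z{\left(t,m \right)} = \left(\left(-5\right) \frac{1}{4} + \frac{m}{t}\right) \left(-13 + m + t\right) = \left(- \frac{5}{4} + \frac{m}{t}\right) \left(-13 + m + t\right)$)
$\frac{z{\left(a,682 \right)}}{-277049} - \frac{127356}{210036} = \frac{\frac{1}{368} \left(682^{2} - 8866 - 92 \left(-65 + 682 + 5 \cdot 368\right)\right)}{-277049} - \frac{127356}{210036} = \frac{465124 - 8866 - 92 \left(-65 + 682 + 1840\right)}{368} \left(- \frac{1}{277049}\right) - \frac{10613}{17503} = \frac{465124 - 8866 - 92 \cdot 2457}{368} \left(- \frac{1}{277049}\right) - \frac{10613}{17503} = \frac{465124 - 8866 - 226044}{368} \left(- \frac{1}{277049}\right) - \frac{10613}{17503} = \frac{1}{368} \cdot 230214 \left(- \frac{1}{277049}\right) - \frac{10613}{17503} = \frac{115107}{184} \left(- \frac{1}{277049}\right) - \frac{10613}{17503} = - \frac{6771}{2998648} - \frac{10613}{17503} = - \frac{60384053}{99216136}$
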